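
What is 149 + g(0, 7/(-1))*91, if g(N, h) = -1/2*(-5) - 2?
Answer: 389/2 ≈ 194.50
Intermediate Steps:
g(N, h) = 1/2 (g(N, h) = -1*1/2*(-5) - 2 = -1/2*(-5) - 2 = 5/2 - 2 = 1/2)
149 + g(0, 7/(-1))*91 = 149 + (1/2)*91 = 149 + 91/2 = 389/2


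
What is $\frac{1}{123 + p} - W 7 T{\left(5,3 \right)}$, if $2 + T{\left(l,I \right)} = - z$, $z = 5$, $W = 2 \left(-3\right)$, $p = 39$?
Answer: $- \frac{47627}{162} \approx -293.99$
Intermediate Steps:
$W = -6$
$T{\left(l,I \right)} = -7$ ($T{\left(l,I \right)} = -2 - 5 = -7$)
$\frac{1}{123 + p} - W 7 T{\left(5,3 \right)} = \frac{1}{123 + 39} - \left(-6\right) 7 \left(-7\right) = \frac{1}{162} - \left(-42\right) \left(-7\right) = \frac{1}{162} - 294 = - \frac{47627}{162}$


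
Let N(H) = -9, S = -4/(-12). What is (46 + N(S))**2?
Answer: 1369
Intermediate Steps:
S = 1/3 (S = -4*(-1/12) = 1/3 ≈ 0.33333)
(46 + N(S))**2 = (46 - 9)**2 = 37**2 = 1369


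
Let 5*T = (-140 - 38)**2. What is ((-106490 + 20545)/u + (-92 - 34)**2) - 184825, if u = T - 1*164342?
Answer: -133473672949/790026 ≈ -1.6895e+5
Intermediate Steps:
T = 31684/5 (T = (-140 - 38)**2/5 = (1/5)*(-178)**2 = (1/5)*31684 = 31684/5 ≈ 6336.8)
u = -790026/5 (u = 31684/5 - 1*164342 = 31684/5 - 164342 = -790026/5 ≈ -1.5801e+5)
((-106490 + 20545)/u + (-92 - 34)**2) - 184825 = ((-106490 + 20545)/(-790026/5) + (-92 - 34)**2) - 184825 = (-85945*(-5/790026) + (-126)**2) - 184825 = (429725/790026 + 15876) - 184825 = 12542882501/790026 - 184825 = -133473672949/790026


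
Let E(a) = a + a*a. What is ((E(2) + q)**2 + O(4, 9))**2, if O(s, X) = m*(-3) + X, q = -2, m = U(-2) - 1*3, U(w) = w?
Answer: 1600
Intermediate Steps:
E(a) = a + a**2
m = -5 (m = -2 - 1*3 = -2 - 3 = -5)
O(s, X) = 15 + X (O(s, X) = -5*(-3) + X = 15 + X)
((E(2) + q)**2 + O(4, 9))**2 = ((2*(1 + 2) - 2)**2 + (15 + 9))**2 = ((2*3 - 2)**2 + 24)**2 = ((6 - 2)**2 + 24)**2 = (4**2 + 24)**2 = (16 + 24)**2 = 40**2 = 1600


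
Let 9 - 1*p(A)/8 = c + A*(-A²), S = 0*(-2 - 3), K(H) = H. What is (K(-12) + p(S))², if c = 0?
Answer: 3600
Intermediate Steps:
S = 0 (S = 0*(-5) = 0)
p(A) = 72 + 8*A³ (p(A) = 72 - 8*(0 + A*(-A²)) = 72 - 8*(0 - A³) = 72 - (-8)*A³ = 72 + 8*A³)
(K(-12) + p(S))² = (-12 + (72 + 8*0³))² = (-12 + (72 + 8*0))² = (-12 + (72 + 0))² = (-12 + 72)² = 60² = 3600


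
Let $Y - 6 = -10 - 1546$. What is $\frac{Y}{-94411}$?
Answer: $\frac{1550}{94411} \approx 0.016418$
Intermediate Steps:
$Y = -1550$ ($Y = 6 - 1556 = -1550$)
$\frac{Y}{-94411} = - \frac{1550}{-94411} = \left(-1550\right) \left(- \frac{1}{94411}\right) = \frac{1550}{94411}$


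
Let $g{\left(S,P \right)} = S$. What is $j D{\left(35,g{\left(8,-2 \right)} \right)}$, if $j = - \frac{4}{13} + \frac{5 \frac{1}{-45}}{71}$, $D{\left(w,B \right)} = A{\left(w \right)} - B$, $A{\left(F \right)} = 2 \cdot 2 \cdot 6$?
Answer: $- \frac{41104}{8307} \approx -4.9481$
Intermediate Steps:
$A{\left(F \right)} = 24$ ($A{\left(F \right)} = 4 \cdot 6 = 24$)
$D{\left(w,B \right)} = 24 - B$
$j = - \frac{2569}{8307}$ ($j = \left(-4\right) \frac{1}{13} + 5 \left(- \frac{1}{45}\right) \frac{1}{71} = - \frac{4}{13} - \frac{1}{639} = - \frac{2569}{8307} \approx -0.30926$)
$j D{\left(35,g{\left(8,-2 \right)} \right)} = - \frac{2569 \left(24 - 8\right)}{8307} = \left(- \frac{2569}{8307}\right) 16 = - \frac{41104}{8307}$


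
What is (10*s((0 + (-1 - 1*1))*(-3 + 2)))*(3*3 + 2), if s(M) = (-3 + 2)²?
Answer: 110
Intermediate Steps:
s(M) = 1 (s(M) = (-1)² = 1)
(10*s((0 + (-1 - 1*1))*(-3 + 2)))*(3*3 + 2) = (10*1)*(3*3 + 2) = 10*(9 + 2) = 10*11 = 110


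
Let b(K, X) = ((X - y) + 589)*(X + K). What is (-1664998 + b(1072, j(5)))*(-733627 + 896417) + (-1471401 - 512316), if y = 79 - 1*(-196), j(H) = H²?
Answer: -210508174567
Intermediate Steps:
y = 275 (y = 79 + 196 = 275)
b(K, X) = (314 + X)*(K + X) (b(K, X) = ((X - 1*275) + 589)*(X + K) = ((X - 275) + 589)*(K + X) = ((-275 + X) + 589)*(K + X) = (314 + X)*(K + X))
(-1664998 + b(1072, j(5)))*(-733627 + 896417) + (-1471401 - 512316) = (-1664998 + ((5²)² + 314*1072 + 314*5² + 1072*5²))*(-733627 + 896417) + (-1471401 - 512316) = (-1664998 + (25² + 336608 + 314*25 + 1072*25))*162790 - 1983717 = (-1664998 + (625 + 336608 + 7850 + 26800))*162790 - 1983717 = (-1664998 + 371883)*162790 - 1983717 = -1293115*162790 - 1983717 = -210506190850 - 1983717 = -210508174567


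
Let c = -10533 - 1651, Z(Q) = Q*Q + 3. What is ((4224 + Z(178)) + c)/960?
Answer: 7909/320 ≈ 24.716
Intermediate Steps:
Z(Q) = 3 + Q**2 (Z(Q) = Q**2 + 3 = 3 + Q**2)
c = -12184
((4224 + Z(178)) + c)/960 = ((4224 + (3 + 178**2)) - 12184)/960 = ((4224 + (3 + 31684)) - 12184)*(1/960) = ((4224 + 31687) - 12184)*(1/960) = (35911 - 12184)*(1/960) = 23727*(1/960) = 7909/320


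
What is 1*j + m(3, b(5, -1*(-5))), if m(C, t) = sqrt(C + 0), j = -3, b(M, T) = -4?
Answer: -3 + sqrt(3) ≈ -1.2680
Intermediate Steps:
m(C, t) = sqrt(C)
1*j + m(3, b(5, -1*(-5))) = 1*(-3) + sqrt(3) = -3 + sqrt(3)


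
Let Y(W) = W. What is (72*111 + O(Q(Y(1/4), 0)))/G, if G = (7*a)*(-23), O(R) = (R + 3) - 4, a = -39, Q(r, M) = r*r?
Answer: 1853/1456 ≈ 1.2727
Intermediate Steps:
Q(r, M) = r²
O(R) = -1 + R (O(R) = (3 + R) - 4 = -1 + R)
G = 6279 (G = (7*(-39))*(-23) = -273*(-23) = 6279)
(72*111 + O(Q(Y(1/4), 0)))/G = (72*111 + (-1 + (1/4)²))/6279 = (7992 + (-1 + (¼)²))*(1/6279) = (7992 + (-1 + 1/16))*(1/6279) = (7992 - 15/16)*(1/6279) = (127857/16)*(1/6279) = 1853/1456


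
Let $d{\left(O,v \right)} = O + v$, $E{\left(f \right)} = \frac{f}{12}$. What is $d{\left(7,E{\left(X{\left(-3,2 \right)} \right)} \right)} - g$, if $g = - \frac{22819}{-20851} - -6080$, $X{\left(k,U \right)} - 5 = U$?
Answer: $- \frac{1519665347}{250212} \approx -6073.5$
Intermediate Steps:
$X{\left(k,U \right)} = 5 + U$
$E{\left(f \right)} = \frac{f}{12}$ ($E{\left(f \right)} = f \frac{1}{12} = \frac{f}{12}$)
$g = \frac{126796899}{20851}$ ($g = \left(-22819\right) \left(- \frac{1}{20851}\right) + 6080 = \frac{22819}{20851} + 6080 = \frac{126796899}{20851} \approx 6081.1$)
$d{\left(7,E{\left(X{\left(-3,2 \right)} \right)} \right)} - g = \left(7 + \frac{5 + 2}{12}\right) - \frac{126796899}{20851} = \left(7 + \frac{1}{12} \cdot 7\right) - \frac{126796899}{20851} = \left(7 + \frac{7}{12}\right) - \frac{126796899}{20851} = \frac{91}{12} - \frac{126796899}{20851} = - \frac{1519665347}{250212}$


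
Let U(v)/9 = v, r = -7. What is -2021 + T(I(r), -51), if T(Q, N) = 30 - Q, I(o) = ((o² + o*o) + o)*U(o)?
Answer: 3742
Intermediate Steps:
U(v) = 9*v
I(o) = 9*o*(o + 2*o²) (I(o) = ((o² + o*o) + o)*(9*o) = ((o² + o²) + o)*(9*o) = (2*o² + o)*(9*o) = (o + 2*o²)*(9*o) = 9*o*(o + 2*o²))
-2021 + T(I(r), -51) = -2021 + (30 - (-7)²*(9 + 18*(-7))) = -2021 + (30 - 49*(9 - 126)) = -2021 + (30 - 49*(-117)) = -2021 + (30 - 1*(-5733)) = -2021 + (30 + 5733) = -2021 + 5763 = 3742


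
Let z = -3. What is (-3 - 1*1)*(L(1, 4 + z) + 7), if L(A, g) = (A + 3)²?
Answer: -92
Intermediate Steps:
L(A, g) = (3 + A)²
(-3 - 1*1)*(L(1, 4 + z) + 7) = (-3 - 1*1)*((3 + 1)² + 7) = (-3 - 1)*(4² + 7) = -4*(16 + 7) = -4*23 = -92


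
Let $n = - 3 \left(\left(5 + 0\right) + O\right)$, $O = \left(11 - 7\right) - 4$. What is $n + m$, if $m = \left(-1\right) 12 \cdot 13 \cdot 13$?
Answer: $-2043$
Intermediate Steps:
$O = 0$ ($O = 4 - 4 = 0$)
$n = -15$ ($n = - 3 \left(\left(5 + 0\right) + 0\right) = - 3 \left(5 + 0\right) = \left(-3\right) 5 = -15$)
$m = -2028$ ($m = \left(-12\right) 13 \cdot 13 = \left(-156\right) 13 = -2028$)
$n + m = -15 - 2028 = -2043$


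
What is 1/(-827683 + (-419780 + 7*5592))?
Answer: -1/1208319 ≈ -8.2760e-7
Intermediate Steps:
1/(-827683 + (-419780 + 7*5592)) = 1/(-827683 + (-419780 + 39144)) = 1/(-827683 - 380636) = 1/(-1208319) = -1/1208319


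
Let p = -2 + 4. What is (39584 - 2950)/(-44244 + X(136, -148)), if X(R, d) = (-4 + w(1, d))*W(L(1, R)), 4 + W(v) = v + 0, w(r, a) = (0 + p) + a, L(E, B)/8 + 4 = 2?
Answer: -18317/20622 ≈ -0.88823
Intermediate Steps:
p = 2
L(E, B) = -16 (L(E, B) = -32 + 8*2 = -32 + 16 = -16)
w(r, a) = 2 + a (w(r, a) = (0 + 2) + a = 2 + a)
W(v) = -4 + v (W(v) = -4 + (v + 0) = -4 + v)
X(R, d) = 40 - 20*d (X(R, d) = (-4 + (2 + d))*(-4 - 16) = (-2 + d)*(-20) = 40 - 20*d)
(39584 - 2950)/(-44244 + X(136, -148)) = (39584 - 2950)/(-44244 + (40 - 20*(-148))) = 36634/(-44244 + (40 + 2960)) = 36634/(-44244 + 3000) = 36634/(-41244) = 36634*(-1/41244) = -18317/20622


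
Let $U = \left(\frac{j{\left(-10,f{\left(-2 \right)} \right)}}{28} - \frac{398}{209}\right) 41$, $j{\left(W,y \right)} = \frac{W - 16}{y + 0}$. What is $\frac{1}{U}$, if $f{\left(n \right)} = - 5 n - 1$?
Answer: $- \frac{26334}{2167465} \approx -0.01215$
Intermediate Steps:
$f{\left(n \right)} = -1 - 5 n$
$j{\left(W,y \right)} = \frac{-16 + W}{y}$
$U = - \frac{2167465}{26334}$ ($U = \left(\frac{\frac{1}{-1 - -10} \left(-16 - 10\right)}{28} - \frac{398}{209}\right) 41 = \left(\frac{1}{-1 + 10} \left(-26\right) \frac{1}{28} - \frac{398}{209}\right) 41 = \left(\frac{1}{9} \left(-26\right) \frac{1}{28} - \frac{398}{209}\right) 41 = \left(\left(- \frac{26}{9}\right) \frac{1}{28} - \frac{398}{209}\right) 41 = \left(- \frac{13}{126} - \frac{398}{209}\right) 41 = \left(- \frac{52865}{26334}\right) 41 = - \frac{2167465}{26334} \approx -82.307$)
$\frac{1}{U} = \frac{1}{- \frac{2167465}{26334}} = - \frac{26334}{2167465}$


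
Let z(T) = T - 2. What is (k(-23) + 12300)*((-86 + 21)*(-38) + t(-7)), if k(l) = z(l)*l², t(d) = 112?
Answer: -2388350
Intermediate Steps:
z(T) = -2 + T
k(l) = l²*(-2 + l) (k(l) = (-2 + l)*l² = l²*(-2 + l))
(k(-23) + 12300)*((-86 + 21)*(-38) + t(-7)) = ((-23)²*(-2 - 23) + 12300)*((-86 + 21)*(-38) + 112) = (529*(-25) + 12300)*(-65*(-38) + 112) = (-13225 + 12300)*(2470 + 112) = -925*2582 = -2388350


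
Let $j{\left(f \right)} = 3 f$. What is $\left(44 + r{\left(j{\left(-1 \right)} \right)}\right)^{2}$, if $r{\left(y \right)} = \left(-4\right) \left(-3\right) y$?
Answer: $64$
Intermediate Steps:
$r{\left(y \right)} = 12 y$
$\left(44 + r{\left(j{\left(-1 \right)} \right)}\right)^{2} = \left(44 + 12 \cdot 3 \left(-1\right)\right)^{2} = \left(44 + 12 \left(-3\right)\right)^{2} = \left(44 - 36\right)^{2} = 8^{2} = 64$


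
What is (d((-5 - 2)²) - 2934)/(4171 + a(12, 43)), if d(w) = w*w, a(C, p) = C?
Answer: -533/4183 ≈ -0.12742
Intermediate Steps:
d(w) = w²
(d((-5 - 2)²) - 2934)/(4171 + a(12, 43)) = (((-5 - 2)²)² - 2934)/(4171 + 12) = (((-7)²)² - 2934)/4183 = (49² - 2934)*(1/4183) = (2401 - 2934)*(1/4183) = -533*1/4183 = -533/4183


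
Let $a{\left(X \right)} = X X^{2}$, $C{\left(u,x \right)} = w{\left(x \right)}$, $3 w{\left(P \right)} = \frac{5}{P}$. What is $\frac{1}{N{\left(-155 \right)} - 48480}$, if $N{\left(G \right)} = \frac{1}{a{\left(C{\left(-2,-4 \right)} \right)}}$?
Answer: $- \frac{125}{6061728} \approx -2.0621 \cdot 10^{-5}$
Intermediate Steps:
$w{\left(P \right)} = \frac{5}{3 P}$ ($w{\left(P \right)} = \frac{5 \frac{1}{P}}{3} = \frac{5}{3 P}$)
$C{\left(u,x \right)} = \frac{5}{3 x}$
$a{\left(X \right)} = X^{3}$
$N{\left(G \right)} = - \frac{1728}{125}$ ($N{\left(G \right)} = \frac{1}{\left(\frac{5}{3 \left(-4\right)}\right)^{3}} = \frac{1}{\left(\frac{5}{3} \left(- \frac{1}{4}\right)\right)^{3}} = \frac{1}{\left(- \frac{5}{12}\right)^{3}} = \frac{1}{- \frac{125}{1728}} = - \frac{1728}{125}$)
$\frac{1}{N{\left(-155 \right)} - 48480} = \frac{1}{- \frac{1728}{125} - 48480} = \frac{1}{- \frac{6061728}{125}} = - \frac{125}{6061728}$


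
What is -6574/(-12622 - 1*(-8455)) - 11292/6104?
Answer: -1731517/6358842 ≈ -0.27230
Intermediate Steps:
-6574/(-12622 - 1*(-8455)) - 11292/6104 = -6574/(-12622 + 8455) - 11292*1/6104 = -6574/(-4167) - 2823/1526 = -6574*(-1/4167) - 2823/1526 = 6574/4167 - 2823/1526 = -1731517/6358842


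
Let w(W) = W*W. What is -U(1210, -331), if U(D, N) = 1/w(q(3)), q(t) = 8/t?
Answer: -9/64 ≈ -0.14063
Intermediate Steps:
w(W) = W²
U(D, N) = 9/64 (U(D, N) = 1/((8/3)²) = 1/(64/9) = 9/64)
-U(1210, -331) = -1*9/64 = -9/64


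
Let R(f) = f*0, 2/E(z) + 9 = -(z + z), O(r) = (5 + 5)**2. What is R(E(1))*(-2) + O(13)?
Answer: 100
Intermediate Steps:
O(r) = 100 (O(r) = 10**2 = 100)
E(z) = 2/(-9 - 2*z) (E(z) = 2/(-9 - (z + z)) = 2/(-9 - 2*z))
R(f) = 0
R(E(1))*(-2) + O(13) = 0*(-2) + 100 = 0 + 100 = 100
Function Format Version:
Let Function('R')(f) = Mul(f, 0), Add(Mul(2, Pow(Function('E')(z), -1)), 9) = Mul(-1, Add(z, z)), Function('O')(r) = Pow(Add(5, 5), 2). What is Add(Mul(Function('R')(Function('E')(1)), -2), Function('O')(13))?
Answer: 100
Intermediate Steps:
Function('O')(r) = 100 (Function('O')(r) = Pow(10, 2) = 100)
Function('E')(z) = Mul(2, Pow(Add(-9, Mul(-2, z)), -1)) (Function('E')(z) = Mul(2, Pow(Add(-9, Mul(-1, Add(z, z))), -1)) = Mul(2, Pow(Add(-9, Mul(-1, Mul(2, z))), -1)) = Mul(2, Pow(Add(-9, Mul(-2, z)), -1)))
Function('R')(f) = 0
Add(Mul(Function('R')(Function('E')(1)), -2), Function('O')(13)) = Add(Mul(0, -2), 100) = Add(0, 100) = 100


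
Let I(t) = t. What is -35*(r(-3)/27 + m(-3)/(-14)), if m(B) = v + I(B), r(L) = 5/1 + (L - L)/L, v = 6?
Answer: 55/54 ≈ 1.0185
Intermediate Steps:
r(L) = 5 (r(L) = 5*1 + 0/L = 5 + 0 = 5)
m(B) = 6 + B
-35*(r(-3)/27 + m(-3)/(-14)) = -35*(5/27 + (6 - 3)/(-14)) = -35*(5*(1/27) + 3*(-1/14)) = -35*(5/27 - 3/14) = -35*(-11/378) = 55/54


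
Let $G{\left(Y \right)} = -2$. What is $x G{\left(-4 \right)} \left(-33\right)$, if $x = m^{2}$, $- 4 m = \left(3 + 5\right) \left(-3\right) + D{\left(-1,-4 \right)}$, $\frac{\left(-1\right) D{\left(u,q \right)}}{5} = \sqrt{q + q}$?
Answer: $1551 + 1980 i \sqrt{2} \approx 1551.0 + 2800.1 i$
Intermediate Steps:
$D{\left(u,q \right)} = - 5 \sqrt{2} \sqrt{q}$ ($D{\left(u,q \right)} = - 5 \sqrt{q + q} = - 5 \sqrt{2 q} = - 5 \sqrt{2} \sqrt{q}$)
$m = 6 + \frac{5 i \sqrt{2}}{2}$ ($m = - \frac{\left(3 + 5\right) \left(-3\right) - 5 \sqrt{2} \sqrt{-4}}{4} = - \frac{8 \left(-3\right) - 5 \sqrt{2} \cdot 2 i}{4} = - \frac{-24 - 10 i \sqrt{2}}{4} = 6 + \frac{5 i \sqrt{2}}{2} \approx 6.0 + 3.5355 i$)
$x = \left(6 + \frac{5 i \sqrt{2}}{2}\right)^{2} \approx 23.5 + 42.426 i$
$x G{\left(-4 \right)} \left(-33\right) = \left(\frac{47}{2} + 30 i \sqrt{2}\right) \left(-2\right) \left(-33\right) = \left(-47 - 60 i \sqrt{2}\right) \left(-33\right) = 1551 + 1980 i \sqrt{2}$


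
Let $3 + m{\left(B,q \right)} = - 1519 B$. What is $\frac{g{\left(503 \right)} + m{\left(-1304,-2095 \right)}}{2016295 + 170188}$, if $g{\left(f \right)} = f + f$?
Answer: $\frac{1981779}{2186483} \approx 0.90638$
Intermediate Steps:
$m{\left(B,q \right)} = -3 - 1519 B$
$g{\left(f \right)} = 2 f$
$\frac{g{\left(503 \right)} + m{\left(-1304,-2095 \right)}}{2016295 + 170188} = \frac{2 \cdot 503 - -1980773}{2016295 + 170188} = \frac{1006 + \left(-3 + 1980776\right)}{2186483} = \left(1006 + 1980773\right) \frac{1}{2186483} = 1981779 \cdot \frac{1}{2186483} = \frac{1981779}{2186483}$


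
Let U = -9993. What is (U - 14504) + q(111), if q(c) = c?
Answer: -24386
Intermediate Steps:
(U - 14504) + q(111) = (-9993 - 14504) + 111 = -24497 + 111 = -24386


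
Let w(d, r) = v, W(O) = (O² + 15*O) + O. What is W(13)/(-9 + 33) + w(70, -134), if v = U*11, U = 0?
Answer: 377/24 ≈ 15.708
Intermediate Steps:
W(O) = O² + 16*O
v = 0 (v = 0*11 = 0)
w(d, r) = 0
W(13)/(-9 + 33) + w(70, -134) = (13*(16 + 13))/(-9 + 33) + 0 = (13*29)/24 + 0 = 377*(1/24) + 0 = 377/24 + 0 = 377/24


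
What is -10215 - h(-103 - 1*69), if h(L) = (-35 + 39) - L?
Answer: -10391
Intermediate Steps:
h(L) = 4 - L
-10215 - h(-103 - 1*69) = -10215 - (4 - (-103 - 1*69)) = -10215 - (4 - (-103 - 69)) = -10215 - (4 - 1*(-172)) = -10215 - (4 + 172) = -10215 - 1*176 = -10215 - 176 = -10391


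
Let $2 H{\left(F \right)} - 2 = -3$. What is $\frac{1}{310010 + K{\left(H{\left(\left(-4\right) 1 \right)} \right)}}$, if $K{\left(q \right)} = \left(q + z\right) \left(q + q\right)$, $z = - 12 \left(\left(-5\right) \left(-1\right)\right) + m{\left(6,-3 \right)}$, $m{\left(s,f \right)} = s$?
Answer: $\frac{2}{620129} \approx 3.2251 \cdot 10^{-6}$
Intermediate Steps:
$H{\left(F \right)} = - \frac{1}{2}$ ($H{\left(F \right)} = 1 + \frac{1}{2} \left(-3\right) = 1 - \frac{3}{2} = - \frac{1}{2}$)
$z = -54$ ($z = - 12 \left(\left(-5\right) \left(-1\right)\right) + 6 = \left(-12\right) 5 + 6 = -60 + 6 = -54$)
$K{\left(q \right)} = 2 q \left(-54 + q\right)$ ($K{\left(q \right)} = \left(q - 54\right) \left(q + q\right) = \left(-54 + q\right) 2 q = 2 q \left(-54 + q\right)$)
$\frac{1}{310010 + K{\left(H{\left(\left(-4\right) 1 \right)} \right)}} = \frac{1}{310010 + 2 \left(- \frac{1}{2}\right) \left(-54 - \frac{1}{2}\right)} = \frac{1}{310010 + 2 \left(- \frac{1}{2}\right) \left(- \frac{109}{2}\right)} = \frac{1}{310010 + \frac{109}{2}} = \frac{1}{\frac{620129}{2}} = \frac{2}{620129}$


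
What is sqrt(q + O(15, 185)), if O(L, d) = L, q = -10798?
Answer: I*sqrt(10783) ≈ 103.84*I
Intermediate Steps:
sqrt(q + O(15, 185)) = sqrt(-10798 + 15) = sqrt(-10783) = I*sqrt(10783)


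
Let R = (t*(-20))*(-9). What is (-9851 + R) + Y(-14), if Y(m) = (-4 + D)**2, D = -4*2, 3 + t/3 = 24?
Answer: 1633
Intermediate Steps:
t = 63 (t = -9 + 3*24 = -9 + 72 = 63)
R = 11340 (R = (63*(-20))*(-9) = -1260*(-9) = 11340)
D = -8
Y(m) = 144 (Y(m) = (-4 - 8)**2 = (-12)**2 = 144)
(-9851 + R) + Y(-14) = (-9851 + 11340) + 144 = 1489 + 144 = 1633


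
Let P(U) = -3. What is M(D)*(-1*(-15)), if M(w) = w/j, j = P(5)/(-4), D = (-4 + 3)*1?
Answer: -20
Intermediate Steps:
D = -1 (D = -1*1 = -1)
j = ¾ (j = -3/(-4) = -3*(-¼) = ¾ ≈ 0.75000)
M(w) = 4*w/3 (M(w) = w/(¾) = w*(4/3) = 4*w/3)
M(D)*(-1*(-15)) = ((4/3)*(-1))*(-1*(-15)) = -4/3*15 = -20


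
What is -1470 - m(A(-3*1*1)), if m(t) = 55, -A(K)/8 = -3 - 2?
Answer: -1525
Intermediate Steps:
A(K) = 40 (A(K) = -8*(-3 - 2) = -8*(-5) = 40)
-1470 - m(A(-3*1*1)) = -1470 - 1*55 = -1470 - 55 = -1525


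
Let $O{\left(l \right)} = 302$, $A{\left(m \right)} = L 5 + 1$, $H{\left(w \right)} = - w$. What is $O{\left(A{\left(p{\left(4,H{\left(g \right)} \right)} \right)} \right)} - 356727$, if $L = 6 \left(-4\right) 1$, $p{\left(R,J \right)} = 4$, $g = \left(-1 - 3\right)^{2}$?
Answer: $-356425$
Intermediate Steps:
$g = 16$ ($g = \left(-4\right)^{2} = 16$)
$L = -24$ ($L = \left(-24\right) 1 = -24$)
$A{\left(m \right)} = -119$ ($A{\left(m \right)} = \left(-24\right) 5 + 1 = -120 + 1 = -119$)
$O{\left(A{\left(p{\left(4,H{\left(g \right)} \right)} \right)} \right)} - 356727 = 302 - 356727 = -356425$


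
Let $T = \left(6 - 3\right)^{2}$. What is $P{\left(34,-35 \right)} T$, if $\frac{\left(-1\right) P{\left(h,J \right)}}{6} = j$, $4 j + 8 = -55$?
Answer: $\frac{1701}{2} \approx 850.5$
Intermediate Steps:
$j = - \frac{63}{4}$ ($j = -2 + \frac{1}{4} \left(-55\right) = -2 - \frac{55}{4} = - \frac{63}{4} \approx -15.75$)
$P{\left(h,J \right)} = \frac{189}{2}$ ($P{\left(h,J \right)} = \left(-6\right) \left(- \frac{63}{4}\right) = \frac{189}{2}$)
$T = 9$ ($T = 3^{2} = 9$)
$P{\left(34,-35 \right)} T = \frac{189}{2} \cdot 9 = \frac{1701}{2}$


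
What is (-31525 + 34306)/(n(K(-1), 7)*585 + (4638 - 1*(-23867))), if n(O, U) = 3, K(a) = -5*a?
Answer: 2781/30260 ≈ 0.091903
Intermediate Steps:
(-31525 + 34306)/(n(K(-1), 7)*585 + (4638 - 1*(-23867))) = (-31525 + 34306)/(3*585 + (4638 - 1*(-23867))) = 2781/(1755 + (4638 + 23867)) = 2781/(1755 + 28505) = 2781/30260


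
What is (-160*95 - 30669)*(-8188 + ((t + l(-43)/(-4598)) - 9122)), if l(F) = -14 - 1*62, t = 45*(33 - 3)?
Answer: 88580286302/121 ≈ 7.3207e+8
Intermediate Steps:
t = 1350 (t = 45*30 = 1350)
l(F) = -76 (l(F) = -14 - 62 = -76)
(-160*95 - 30669)*(-8188 + ((t + l(-43)/(-4598)) - 9122)) = (-160*95 - 30669)*(-8188 + ((1350 - 76/(-4598)) - 9122)) = (-15200 - 30669)*(-8188 + ((1350 - 76*(-1/4598)) - 9122)) = -45869*(-8188 + ((1350 + 2/121) - 9122)) = -45869*(-8188 + (163352/121 - 9122)) = -45869*(-8188 - 940410/121) = -45869*(-1931158/121) = 88580286302/121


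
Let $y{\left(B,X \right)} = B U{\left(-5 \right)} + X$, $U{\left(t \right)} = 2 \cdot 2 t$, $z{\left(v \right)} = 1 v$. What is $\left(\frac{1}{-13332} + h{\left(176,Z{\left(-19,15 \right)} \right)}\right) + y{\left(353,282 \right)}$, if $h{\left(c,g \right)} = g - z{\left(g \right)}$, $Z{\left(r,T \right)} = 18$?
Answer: $- \frac{90364297}{13332} \approx -6778.0$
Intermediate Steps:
$z{\left(v \right)} = v$
$U{\left(t \right)} = 4 t$
$h{\left(c,g \right)} = 0$ ($h{\left(c,g \right)} = g - g = 0$)
$y{\left(B,X \right)} = X - 20 B$ ($y{\left(B,X \right)} = B 4 \left(-5\right) + X = B \left(-20\right) + X = - 20 B + X = X - 20 B$)
$\left(\frac{1}{-13332} + h{\left(176,Z{\left(-19,15 \right)} \right)}\right) + y{\left(353,282 \right)} = \left(\frac{1}{-13332} + 0\right) + \left(282 - 7060\right) = \left(- \frac{1}{13332} + 0\right) + \left(282 - 7060\right) = - \frac{1}{13332} - 6778 = - \frac{90364297}{13332}$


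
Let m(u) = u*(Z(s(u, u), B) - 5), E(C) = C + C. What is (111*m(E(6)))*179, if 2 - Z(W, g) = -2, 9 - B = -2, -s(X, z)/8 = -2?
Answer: -238428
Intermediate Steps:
s(X, z) = 16 (s(X, z) = -8*(-2) = 16)
E(C) = 2*C
B = 11 (B = 9 - 1*(-2) = 9 + 2 = 11)
Z(W, g) = 4 (Z(W, g) = 2 - 1*(-2) = 2 + 2 = 4)
m(u) = -u (m(u) = u*(4 - 5) = u*(-1) = -u)
(111*m(E(6)))*179 = (111*(-2*6))*179 = (111*(-1*12))*179 = (111*(-12))*179 = -1332*179 = -238428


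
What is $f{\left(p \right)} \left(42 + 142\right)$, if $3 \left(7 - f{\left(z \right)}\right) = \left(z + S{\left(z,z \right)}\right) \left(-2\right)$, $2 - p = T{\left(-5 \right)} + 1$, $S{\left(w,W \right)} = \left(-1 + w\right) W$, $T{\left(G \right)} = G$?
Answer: $5704$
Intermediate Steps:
$S{\left(w,W \right)} = W \left(-1 + w\right)$
$p = 6$ ($p = 2 - \left(-5 + 1\right) = 2 - -4 = 2 + 4 = 6$)
$f{\left(z \right)} = 7 + \frac{2 z}{3} + \frac{2 z \left(-1 + z\right)}{3}$ ($f{\left(z \right)} = 7 - \frac{\left(z + z \left(-1 + z\right)\right) \left(-2\right)}{3} = 7 - \frac{- 2 z - 2 z \left(-1 + z\right)}{3} = 7 + \left(\frac{2 z}{3} + \frac{2 z \left(-1 + z\right)}{3}\right) = 7 + \frac{2 z}{3} + \frac{2 z \left(-1 + z\right)}{3}$)
$f{\left(p \right)} \left(42 + 142\right) = \left(7 + \frac{2 \cdot 6^{2}}{3}\right) \left(42 + 142\right) = \left(7 + \frac{2}{3} \cdot 36\right) 184 = \left(7 + 24\right) 184 = 31 \cdot 184 = 5704$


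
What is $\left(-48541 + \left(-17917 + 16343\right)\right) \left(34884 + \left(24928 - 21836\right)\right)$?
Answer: $-1903167240$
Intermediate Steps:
$\left(-48541 + \left(-17917 + 16343\right)\right) \left(34884 + \left(24928 - 21836\right)\right) = \left(-48541 - 1574\right) \left(34884 + \left(24928 - 21836\right)\right) = - 50115 \left(34884 + 3092\right) = \left(-50115\right) 37976 = -1903167240$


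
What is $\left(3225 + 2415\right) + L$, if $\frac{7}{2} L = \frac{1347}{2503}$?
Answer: $\frac{98821134}{17521} \approx 5640.2$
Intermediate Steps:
$L = \frac{2694}{17521}$ ($L = \frac{2 \cdot \frac{1347}{2503}}{7} = \frac{2 \cdot 1347 \cdot \frac{1}{2503}}{7} = \frac{2}{7} \cdot \frac{1347}{2503} = \frac{2694}{17521} \approx 0.15376$)
$\left(3225 + 2415\right) + L = \left(3225 + 2415\right) + \frac{2694}{17521} = 5640 + \frac{2694}{17521} = \frac{98821134}{17521}$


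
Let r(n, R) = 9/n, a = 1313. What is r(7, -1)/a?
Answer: 9/9191 ≈ 0.00097922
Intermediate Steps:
r(7, -1)/a = (9/7)/1313 = (9*(1/7))/1313 = (1/1313)*(9/7) = 9/9191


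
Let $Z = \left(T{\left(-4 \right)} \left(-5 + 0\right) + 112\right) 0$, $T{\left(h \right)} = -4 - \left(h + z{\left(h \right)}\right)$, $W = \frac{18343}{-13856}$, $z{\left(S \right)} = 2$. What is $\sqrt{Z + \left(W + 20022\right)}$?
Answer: $\frac{\sqrt{240234019474}}{3464} \approx 141.49$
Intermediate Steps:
$W = - \frac{18343}{13856}$ ($W = 18343 \left(- \frac{1}{13856}\right) = - \frac{18343}{13856} \approx -1.3238$)
$T{\left(h \right)} = -6 - h$ ($T{\left(h \right)} = -4 - \left(h + 2\right) = -4 - \left(2 + h\right) = -6 - h$)
$Z = 0$ ($Z = \left(\left(-6 - -4\right) \left(-5 + 0\right) + 112\right) 0 = \left(\left(-6 + 4\right) \left(-5\right) + 112\right) 0 = \left(\left(-2\right) \left(-5\right) + 112\right) 0 = \left(10 + 112\right) 0 = 122 \cdot 0 = 0$)
$\sqrt{Z + \left(W + 20022\right)} = \sqrt{0 + \left(- \frac{18343}{13856} + 20022\right)} = \sqrt{0 + \frac{277406489}{13856}} = \sqrt{\frac{277406489}{13856}} = \frac{\sqrt{240234019474}}{3464}$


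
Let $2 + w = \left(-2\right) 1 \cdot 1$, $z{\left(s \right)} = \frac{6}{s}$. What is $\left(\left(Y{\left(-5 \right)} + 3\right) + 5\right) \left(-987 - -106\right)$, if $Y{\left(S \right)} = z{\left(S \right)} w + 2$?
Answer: $- \frac{65194}{5} \approx -13039.0$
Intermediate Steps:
$w = -4$ ($w = -2 + \left(-2\right) 1 \cdot 1 = -2 - 2 = -4$)
$Y{\left(S \right)} = 2 - \frac{24}{S}$ ($Y{\left(S \right)} = \frac{6}{S} \left(-4\right) + 2 = - \frac{24}{S} + 2 = 2 - \frac{24}{S}$)
$\left(\left(Y{\left(-5 \right)} + 3\right) + 5\right) \left(-987 - -106\right) = \left(\left(\left(2 - \frac{24}{-5}\right) + 3\right) + 5\right) \left(-987 - -106\right) = \left(\left(\left(2 - - \frac{24}{5}\right) + 3\right) + 5\right) \left(-987 + 106\right) = \left(\left(\left(2 + \frac{24}{5}\right) + 3\right) + 5\right) \left(-881\right) = \left(\left(\frac{34}{5} + 3\right) + 5\right) \left(-881\right) = \left(\frac{49}{5} + 5\right) \left(-881\right) = \frac{74}{5} \left(-881\right) = - \frac{65194}{5}$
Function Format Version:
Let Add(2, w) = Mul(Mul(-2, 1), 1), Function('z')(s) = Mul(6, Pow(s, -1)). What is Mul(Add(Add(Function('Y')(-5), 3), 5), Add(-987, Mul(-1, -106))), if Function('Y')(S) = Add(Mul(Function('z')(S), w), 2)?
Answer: Rational(-65194, 5) ≈ -13039.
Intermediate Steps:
w = -4 (w = Add(-2, Mul(Mul(-2, 1), 1)) = Add(-2, Mul(-2, 1)) = Add(-2, -2) = -4)
Function('Y')(S) = Add(2, Mul(-24, Pow(S, -1))) (Function('Y')(S) = Add(Mul(Mul(6, Pow(S, -1)), -4), 2) = Add(Mul(-24, Pow(S, -1)), 2) = Add(2, Mul(-24, Pow(S, -1))))
Mul(Add(Add(Function('Y')(-5), 3), 5), Add(-987, Mul(-1, -106))) = Mul(Add(Add(Add(2, Mul(-24, Pow(-5, -1))), 3), 5), Add(-987, Mul(-1, -106))) = Mul(Add(Add(Add(2, Mul(-24, Rational(-1, 5))), 3), 5), Add(-987, 106)) = Mul(Add(Add(Add(2, Rational(24, 5)), 3), 5), -881) = Mul(Add(Add(Rational(34, 5), 3), 5), -881) = Mul(Add(Rational(49, 5), 5), -881) = Mul(Rational(74, 5), -881) = Rational(-65194, 5)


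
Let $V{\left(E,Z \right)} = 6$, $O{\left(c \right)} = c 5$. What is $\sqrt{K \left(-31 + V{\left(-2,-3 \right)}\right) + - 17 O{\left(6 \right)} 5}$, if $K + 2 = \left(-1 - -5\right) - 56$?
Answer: $20 i \sqrt{3} \approx 34.641 i$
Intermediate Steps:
$O{\left(c \right)} = 5 c$
$K = -54$ ($K = -2 - 52 = -54$)
$\sqrt{K \left(-31 + V{\left(-2,-3 \right)}\right) + - 17 O{\left(6 \right)} 5} = \sqrt{- 54 \left(-31 + 6\right) + - 17 \cdot 5 \cdot 6 \cdot 5} = \sqrt{\left(-54\right) \left(-25\right) + \left(-17\right) 30 \cdot 5} = \sqrt{1350 - 2550} = \sqrt{-1200} = 20 i \sqrt{3}$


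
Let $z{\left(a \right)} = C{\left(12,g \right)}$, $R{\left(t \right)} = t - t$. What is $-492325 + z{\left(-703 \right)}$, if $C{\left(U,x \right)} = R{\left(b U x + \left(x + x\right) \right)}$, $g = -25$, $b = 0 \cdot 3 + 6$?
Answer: $-492325$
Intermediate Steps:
$b = 6$ ($b = 0 + 6 = 6$)
$R{\left(t \right)} = 0$
$C{\left(U,x \right)} = 0$
$z{\left(a \right)} = 0$
$-492325 + z{\left(-703 \right)} = -492325 + 0 = -492325$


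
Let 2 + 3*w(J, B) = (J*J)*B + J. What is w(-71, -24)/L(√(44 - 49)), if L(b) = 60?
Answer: -121057/180 ≈ -672.54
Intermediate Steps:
w(J, B) = -⅔ + J/3 + B*J²/3 (w(J, B) = -⅔ + ((J*J)*B + J)/3 = -⅔ + (J²*B + J)/3 = -⅔ + (B*J² + J)/3 = -⅔ + (J + B*J²)/3 = -⅔ + (J/3 + B*J²/3) = -⅔ + J/3 + B*J²/3)
w(-71, -24)/L(√(44 - 49)) = (-⅔ + (⅓)*(-71) + (⅓)*(-24)*(-71)²)/60 = (-⅔ - 71/3 + (⅓)*(-24)*5041)*(1/60) = (-⅔ - 71/3 - 40328)*(1/60) = -121057/3*1/60 = -121057/180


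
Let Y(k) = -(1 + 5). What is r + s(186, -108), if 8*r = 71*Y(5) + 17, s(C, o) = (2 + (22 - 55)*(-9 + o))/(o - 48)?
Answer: -23677/312 ≈ -75.888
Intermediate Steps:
Y(k) = -6 (Y(k) = -1*6 = -6)
s(C, o) = (299 - 33*o)/(-48 + o) (s(C, o) = (2 - 33*(-9 + o))/(-48 + o) = (2 + (297 - 33*o))/(-48 + o) = (299 - 33*o)/(-48 + o))
r = -409/8 (r = (71*(-6) + 17)/8 = (-426 + 17)/8 = (⅛)*(-409) = -409/8 ≈ -51.125)
r + s(186, -108) = -409/8 + (299 - 33*(-108))/(-48 - 108) = -409/8 + (299 + 3564)/(-156) = -409/8 - 1/156*3863 = -409/8 - 3863/156 = -23677/312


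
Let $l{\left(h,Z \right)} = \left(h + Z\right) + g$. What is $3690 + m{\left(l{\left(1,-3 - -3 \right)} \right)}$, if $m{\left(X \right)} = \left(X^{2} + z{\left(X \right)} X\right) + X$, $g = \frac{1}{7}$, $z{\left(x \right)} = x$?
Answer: $\frac{180994}{49} \approx 3693.8$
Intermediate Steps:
$g = \frac{1}{7} \approx 0.14286$
$l{\left(h,Z \right)} = \frac{1}{7} + Z + h$ ($l{\left(h,Z \right)} = \left(h + Z\right) + \frac{1}{7} = \left(Z + h\right) + \frac{1}{7} = \frac{1}{7} + Z + h$)
$m{\left(X \right)} = X + 2 X^{2}$ ($m{\left(X \right)} = \left(X^{2} + X X\right) + X = \left(X^{2} + X^{2}\right) + X = 2 X^{2} + X = X + 2 X^{2}$)
$3690 + m{\left(l{\left(1,-3 - -3 \right)} \right)} = 3690 + \left(\frac{1}{7} - 0 + 1\right) \left(1 + 2 \left(\frac{1}{7} - 0 + 1\right)\right) = 3690 + \left(\frac{1}{7} + \left(-3 + 3\right) + 1\right) \left(1 + 2 \left(\frac{1}{7} + \left(-3 + 3\right) + 1\right)\right) = 3690 + \left(\frac{1}{7} + 0 + 1\right) \left(1 + 2 \left(\frac{1}{7} + 0 + 1\right)\right) = 3690 + \frac{8 \left(1 + 2 \cdot \frac{8}{7}\right)}{7} = 3690 + \frac{8 \left(1 + \frac{16}{7}\right)}{7} = 3690 + \frac{8}{7} \cdot \frac{23}{7} = 3690 + \frac{184}{49} = \frac{180994}{49}$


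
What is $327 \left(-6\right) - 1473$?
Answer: $-3435$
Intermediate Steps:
$327 \left(-6\right) - 1473 = -1962 - 1473 = -3435$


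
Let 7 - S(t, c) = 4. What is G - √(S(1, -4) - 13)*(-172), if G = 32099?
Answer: 32099 + 172*I*√10 ≈ 32099.0 + 543.91*I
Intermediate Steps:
S(t, c) = 3 (S(t, c) = 7 - 1*4 = 7 - 4 = 3)
G - √(S(1, -4) - 13)*(-172) = 32099 - √(3 - 13)*(-172) = 32099 - √(-10)*(-172) = 32099 - I*√10*(-172) = 32099 - (-172)*I*√10 = 32099 + 172*I*√10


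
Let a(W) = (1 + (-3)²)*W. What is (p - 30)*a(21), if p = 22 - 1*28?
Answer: -7560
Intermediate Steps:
p = -6 (p = 22 - 28 = -6)
a(W) = 10*W (a(W) = (1 + 9)*W = 10*W)
(p - 30)*a(21) = (-6 - 30)*(10*21) = -36*210 = -7560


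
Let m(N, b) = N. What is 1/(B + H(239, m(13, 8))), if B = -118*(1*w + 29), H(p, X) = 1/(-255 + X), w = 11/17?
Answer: -4114/14392241 ≈ -0.00028585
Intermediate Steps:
w = 11/17 (w = 11*(1/17) = 11/17 ≈ 0.64706)
B = -59472/17 (B = -118*(1*(11/17) + 29) = -118*(11/17 + 29) = -118*504/17 = -59472/17 ≈ -3498.4)
1/(B + H(239, m(13, 8))) = 1/(-59472/17 + 1/(-255 + 13)) = 1/(-59472/17 + 1/(-242)) = 1/(-59472/17 - 1/242) = 1/(-14392241/4114) = -4114/14392241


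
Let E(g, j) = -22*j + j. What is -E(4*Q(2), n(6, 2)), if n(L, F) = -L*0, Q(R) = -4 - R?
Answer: 0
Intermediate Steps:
n(L, F) = 0
E(g, j) = -21*j
-E(4*Q(2), n(6, 2)) = -(-21)*0 = -1*0 = 0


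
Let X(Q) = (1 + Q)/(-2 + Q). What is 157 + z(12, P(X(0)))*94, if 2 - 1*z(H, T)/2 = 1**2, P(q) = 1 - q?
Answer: 345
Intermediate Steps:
X(Q) = (1 + Q)/(-2 + Q)
z(H, T) = 2 (z(H, T) = 4 - 2*1**2 = 4 - 2*1 = 4 - 2 = 2)
157 + z(12, P(X(0)))*94 = 157 + 2*94 = 157 + 188 = 345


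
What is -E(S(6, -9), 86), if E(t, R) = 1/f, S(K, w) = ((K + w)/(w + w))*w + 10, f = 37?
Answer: -1/37 ≈ -0.027027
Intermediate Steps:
S(K, w) = 10 + K/2 + w/2 (S(K, w) = ((K + w)/((2*w)))*w + 10 = ((K + w)*(1/(2*w)))*w + 10 = ((K + w)/(2*w))*w + 10 = (K/2 + w/2) + 10 = 10 + K/2 + w/2)
E(t, R) = 1/37
-E(S(6, -9), 86) = -1*1/37 = -1/37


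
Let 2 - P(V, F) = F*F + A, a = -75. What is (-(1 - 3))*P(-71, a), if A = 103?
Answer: -11452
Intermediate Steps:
P(V, F) = -101 - F² (P(V, F) = 2 - (F*F + 103) = 2 - (F² + 103) = 2 - (103 + F²) = 2 + (-103 - F²) = -101 - F²)
(-(1 - 3))*P(-71, a) = (-(1 - 3))*(-101 - 1*(-75)²) = (-1*(-2))*(-101 - 1*5625) = 2*(-101 - 5625) = 2*(-5726) = -11452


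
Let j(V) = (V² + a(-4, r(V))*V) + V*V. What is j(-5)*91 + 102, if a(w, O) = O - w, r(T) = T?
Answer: 5107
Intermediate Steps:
j(V) = 2*V² + V*(4 + V) (j(V) = (V² + (V - 1*(-4))*V) + V*V = (V² + (V + 4)*V) + V² = (V² + (4 + V)*V) + V² = (V² + V*(4 + V)) + V² = 2*V² + V*(4 + V))
j(-5)*91 + 102 = -5*(4 + 3*(-5))*91 + 102 = -5*(4 - 15)*91 + 102 = -5*(-11)*91 + 102 = 55*91 + 102 = 5005 + 102 = 5107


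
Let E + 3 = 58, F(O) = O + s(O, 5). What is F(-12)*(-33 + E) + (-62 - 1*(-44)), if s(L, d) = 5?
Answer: -172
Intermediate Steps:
F(O) = 5 + O (F(O) = O + 5 = 5 + O)
E = 55 (E = -3 + 58 = 55)
F(-12)*(-33 + E) + (-62 - 1*(-44)) = (5 - 12)*(-33 + 55) + (-62 - 1*(-44)) = -7*22 + (-62 + 44) = -154 - 18 = -172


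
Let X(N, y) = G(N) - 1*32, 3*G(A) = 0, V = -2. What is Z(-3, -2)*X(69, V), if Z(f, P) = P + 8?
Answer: -192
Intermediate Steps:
G(A) = 0 (G(A) = (⅓)*0 = 0)
Z(f, P) = 8 + P
X(N, y) = -32 (X(N, y) = 0 - 1*32 = 0 - 32 = -32)
Z(-3, -2)*X(69, V) = (8 - 2)*(-32) = 6*(-32) = -192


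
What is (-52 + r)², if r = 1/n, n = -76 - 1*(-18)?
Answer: 9102289/3364 ≈ 2705.8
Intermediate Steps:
n = -58 (n = -76 + 18 = -58)
r = -1/58 (r = 1/(-58) = -1/58 ≈ -0.017241)
(-52 + r)² = (-52 - 1/58)² = (-3017/58)² = 9102289/3364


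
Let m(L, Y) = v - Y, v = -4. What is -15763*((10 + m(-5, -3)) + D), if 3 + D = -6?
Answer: 0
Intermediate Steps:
D = -9 (D = -3 - 6 = -9)
m(L, Y) = -4 - Y
-15763*((10 + m(-5, -3)) + D) = -15763*((10 + (-4 - 1*(-3))) - 9) = -15763*((10 + (-4 + 3)) - 9) = -15763*((10 - 1) - 9) = -15763*(9 - 9) = -15763*0 = 0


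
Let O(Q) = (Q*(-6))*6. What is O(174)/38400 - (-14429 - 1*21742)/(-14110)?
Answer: -6155631/2257600 ≈ -2.7266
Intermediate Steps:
O(Q) = -36*Q (O(Q) = -6*Q*6 = -36*Q)
O(174)/38400 - (-14429 - 1*21742)/(-14110) = -36*174/38400 - (-14429 - 1*21742)/(-14110) = -6264*1/38400 - (-14429 - 21742)*(-1/14110) = -261/1600 - 1*(-36171)*(-1/14110) = -261/1600 + 36171*(-1/14110) = -261/1600 - 36171/14110 = -6155631/2257600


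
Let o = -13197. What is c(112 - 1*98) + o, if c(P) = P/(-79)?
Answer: -1042577/79 ≈ -13197.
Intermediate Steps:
c(P) = -P/79 (c(P) = P*(-1/79) = -P/79)
c(112 - 1*98) + o = -(112 - 1*98)/79 - 13197 = -(112 - 98)/79 - 13197 = -1/79*14 - 13197 = -14/79 - 13197 = -1042577/79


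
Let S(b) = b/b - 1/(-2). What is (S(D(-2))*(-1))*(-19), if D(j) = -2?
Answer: 57/2 ≈ 28.500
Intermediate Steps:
S(b) = 3/2 (S(b) = 1 - 1*(-½) = 1 + ½ = 3/2)
(S(D(-2))*(-1))*(-19) = ((3/2)*(-1))*(-19) = -3/2*(-19) = 57/2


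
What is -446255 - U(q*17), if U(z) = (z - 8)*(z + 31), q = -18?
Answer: -532605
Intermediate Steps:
U(z) = (-8 + z)*(31 + z)
-446255 - U(q*17) = -446255 - (-248 + (-18*17)² + 23*(-18*17)) = -446255 - (-248 + (-306)² + 23*(-306)) = -446255 - (-248 + 93636 - 7038) = -446255 - 1*86350 = -446255 - 86350 = -532605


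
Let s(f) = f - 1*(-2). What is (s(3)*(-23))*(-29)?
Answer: 3335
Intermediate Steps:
s(f) = 2 + f (s(f) = f + 2 = 2 + f)
(s(3)*(-23))*(-29) = ((2 + 3)*(-23))*(-29) = (5*(-23))*(-29) = -115*(-29) = 3335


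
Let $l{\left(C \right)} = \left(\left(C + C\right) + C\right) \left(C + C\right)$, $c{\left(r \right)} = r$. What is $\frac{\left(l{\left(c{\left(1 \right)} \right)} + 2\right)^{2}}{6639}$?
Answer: $\frac{64}{6639} \approx 0.00964$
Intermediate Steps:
$l{\left(C \right)} = 6 C^{2}$ ($l{\left(C \right)} = \left(2 C + C\right) 2 C = 3 C 2 C = 6 C^{2}$)
$\frac{\left(l{\left(c{\left(1 \right)} \right)} + 2\right)^{2}}{6639} = \frac{\left(6 \cdot 1^{2} + 2\right)^{2}}{6639} = \frac{\left(6 \cdot 1 + 2\right)^{2}}{6639} = \frac{\left(6 + 2\right)^{2}}{6639} = \frac{8^{2}}{6639} = \frac{1}{6639} \cdot 64 = \frac{64}{6639}$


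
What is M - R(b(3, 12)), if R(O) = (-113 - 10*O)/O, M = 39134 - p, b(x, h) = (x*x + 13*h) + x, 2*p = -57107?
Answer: 11373293/168 ≈ 67698.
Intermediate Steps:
p = -57107/2 (p = (1/2)*(-57107) = -57107/2 ≈ -28554.)
b(x, h) = x + x**2 + 13*h (b(x, h) = (x**2 + 13*h) + x = x + x**2 + 13*h)
M = 135375/2 (M = 39134 - 1*(-57107/2) = 39134 + 57107/2 = 135375/2 ≈ 67688.)
R(O) = (-113 - 10*O)/O
M - R(b(3, 12)) = 135375/2 - (-10 - 113/(3 + 3**2 + 13*12)) = 135375/2 - (-10 - 113/(3 + 9 + 156)) = 135375/2 - (-10 - 113/168) = 135375/2 - 1*(-1793/168) = 135375/2 + 1793/168 = 11373293/168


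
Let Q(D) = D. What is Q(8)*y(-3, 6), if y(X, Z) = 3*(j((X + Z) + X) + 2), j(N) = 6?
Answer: 192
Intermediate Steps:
y(X, Z) = 24 (y(X, Z) = 3*(6 + 2) = 3*8 = 24)
Q(8)*y(-3, 6) = 8*24 = 192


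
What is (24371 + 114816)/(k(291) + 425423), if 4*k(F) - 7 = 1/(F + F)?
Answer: 324027336/990388819 ≈ 0.32717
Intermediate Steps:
k(F) = 7/4 + 1/(8*F) (k(F) = 7/4 + 1/(4*(F + F)) = 7/4 + 1/(4*((2*F))) = 7/4 + (1/(2*F))/4 = 7/4 + 1/(8*F))
(24371 + 114816)/(k(291) + 425423) = (24371 + 114816)/((⅛)*(1 + 14*291)/291 + 425423) = 139187/((⅛)*(1/291)*(1 + 4074) + 425423) = 139187/((⅛)*(1/291)*4075 + 425423) = 139187/(4075/2328 + 425423) = 139187/(990388819/2328) = 139187*(2328/990388819) = 324027336/990388819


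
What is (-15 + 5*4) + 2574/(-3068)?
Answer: 491/118 ≈ 4.1610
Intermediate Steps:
(-15 + 5*4) + 2574/(-3068) = (-15 + 20) + 2574*(-1/3068) = 5 - 99/118 = 491/118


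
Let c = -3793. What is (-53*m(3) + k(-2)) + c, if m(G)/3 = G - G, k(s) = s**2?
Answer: -3789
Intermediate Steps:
m(G) = 0 (m(G) = 3*(G - G) = 3*0 = 0)
(-53*m(3) + k(-2)) + c = (-53*0 + (-2)**2) - 3793 = (0 + 4) - 3793 = 4 - 3793 = -3789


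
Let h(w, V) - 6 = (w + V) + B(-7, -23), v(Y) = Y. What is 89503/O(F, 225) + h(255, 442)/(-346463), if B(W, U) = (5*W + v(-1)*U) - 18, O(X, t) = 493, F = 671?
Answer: 1069280900/5889871 ≈ 181.55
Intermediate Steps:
B(W, U) = -18 - U + 5*W (B(W, U) = (5*W - U) - 18 = (-U + 5*W) - 18 = -18 - U + 5*W)
h(w, V) = -24 + V + w (h(w, V) = 6 + ((w + V) + (-18 - 1*(-23) + 5*(-7))) = 6 + ((V + w) + (-18 + 23 - 35)) = 6 + ((V + w) - 30) = 6 + (-30 + V + w) = -24 + V + w)
89503/O(F, 225) + h(255, 442)/(-346463) = 89503/493 + (-24 + 442 + 255)/(-346463) = 89503*(1/493) + 673*(-1/346463) = 89503/493 - 673/346463 = 1069280900/5889871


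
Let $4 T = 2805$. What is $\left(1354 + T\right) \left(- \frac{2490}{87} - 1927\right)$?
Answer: $- \frac{466237573}{116} \approx -4.0193 \cdot 10^{6}$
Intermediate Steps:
$T = \frac{2805}{4}$ ($T = \frac{1}{4} \cdot 2805 = \frac{2805}{4} \approx 701.25$)
$\left(1354 + T\right) \left(- \frac{2490}{87} - 1927\right) = \left(1354 + \frac{2805}{4}\right) \left(- \frac{2490}{87} - 1927\right) = \frac{8221 \left(\left(-2490\right) \frac{1}{87} - 1927\right)}{4} = \frac{8221 \left(- \frac{830}{29} - 1927\right)}{4} = \frac{8221}{4} \left(- \frac{56713}{29}\right) = - \frac{466237573}{116}$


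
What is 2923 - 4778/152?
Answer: 219759/76 ≈ 2891.6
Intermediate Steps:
2923 - 4778/152 = 2923 - 4778*1/152 = 2923 - 2389/76 = 219759/76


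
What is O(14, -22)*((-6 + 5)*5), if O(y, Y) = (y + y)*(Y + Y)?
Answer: 6160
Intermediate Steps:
O(y, Y) = 4*Y*y (O(y, Y) = (2*y)*(2*Y) = 4*Y*y)
O(14, -22)*((-6 + 5)*5) = (4*(-22)*14)*((-6 + 5)*5) = -(-1232)*5 = -1232*(-5) = 6160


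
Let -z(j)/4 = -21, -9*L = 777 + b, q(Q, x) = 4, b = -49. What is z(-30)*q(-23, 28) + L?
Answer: 2296/9 ≈ 255.11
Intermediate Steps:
L = -728/9 (L = -(777 - 49)/9 = -⅑*728 = -728/9 ≈ -80.889)
z(j) = 84 (z(j) = -4*(-21) = 84)
z(-30)*q(-23, 28) + L = 84*4 - 728/9 = 336 - 728/9 = 2296/9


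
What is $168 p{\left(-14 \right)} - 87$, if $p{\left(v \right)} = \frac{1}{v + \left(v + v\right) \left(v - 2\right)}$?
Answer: $- \frac{2685}{31} \approx -86.613$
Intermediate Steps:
$p{\left(v \right)} = \frac{1}{v + 2 v \left(-2 + v\right)}$
$168 p{\left(-14 \right)} - 87 = 168 \frac{1}{\left(-14\right) \left(-3 + 2 \left(-14\right)\right)} - 87 = 168 \left(- \frac{1}{14 \left(-3 - 28\right)}\right) - 87 = 168 \left(- \frac{1}{14 \left(-31\right)}\right) - 87 = 168 \left(\left(- \frac{1}{14}\right) \left(- \frac{1}{31}\right)\right) - 87 = 168 \cdot \frac{1}{434} - 87 = \frac{12}{31} - 87 = - \frac{2685}{31}$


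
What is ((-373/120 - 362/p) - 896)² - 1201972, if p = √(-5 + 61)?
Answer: -39436602257/100800 + 19528633*√14/840 ≈ -3.0425e+5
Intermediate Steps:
p = 2*√14 (p = √56 = 2*√14 ≈ 7.4833)
((-373/120 - 362/p) - 896)² - 1201972 = ((-373/120 - 362*√14/28) - 896)² - 1201972 = ((-373*1/120 - 181*√14/14) - 896)² - 1201972 = ((-373/120 - 181*√14/14) - 896)² - 1201972 = (-107893/120 - 181*√14/14)² - 1201972 = -1201972 + (-107893/120 - 181*√14/14)²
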